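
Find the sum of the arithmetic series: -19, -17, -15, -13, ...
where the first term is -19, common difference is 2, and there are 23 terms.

Sₙ = n/2 × (first + last)
Last term = a + (n-1)d = -19 + (23-1)×2 = 25
S_23 = 23/2 × (-19 + 25)
S_23 = 23/2 × 6 = 69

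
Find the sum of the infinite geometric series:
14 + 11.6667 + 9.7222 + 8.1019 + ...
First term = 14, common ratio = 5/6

For |r| < 1, S = a / (1 - r)
S = 14 / (1 - (5/6))
S = 14 / (1/6)
S = 84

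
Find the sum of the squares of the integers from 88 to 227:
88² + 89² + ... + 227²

Use ∑_{k=1}^{n} k² = n(n+1)(2n+1)/6, then subtract the first 87 terms.
∑_{k=1}^{227} k² = 227×228×455/6 = 3924830
∑_{k=1}^{87} k² = 87×88×175/6 = 223300
∑_{k=88}^{227} k² = 3924830 - 223300 = 3701530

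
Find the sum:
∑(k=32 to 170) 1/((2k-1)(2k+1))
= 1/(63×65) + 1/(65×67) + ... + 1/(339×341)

Partial fractions: 1/((2k-1)(2k+1)) = (1/2)[1/(2k-1) - 1/(2k+1)]
The series telescopes:
= (1/2)[1/63 - 1/341]
= 139/21483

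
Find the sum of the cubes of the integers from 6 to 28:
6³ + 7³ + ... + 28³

Use ∑_{k=1}^{n} k³ = [n(n+1)/2]², then subtract the first 5 terms.
∑_{k=1}^{28} k³ = [28×29/2]² = 406² = 164836
∑_{k=1}^{5} k³ = [5×6/2]² = 15² = 225
∑_{k=6}^{28} k³ = 164836 - 225 = 164611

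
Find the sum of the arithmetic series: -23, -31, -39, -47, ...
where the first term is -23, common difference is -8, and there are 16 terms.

Sₙ = n/2 × (first + last)
Last term = a + (n-1)d = -23 + (16-1)×(-8) = -143
S_16 = 16/2 × (-23 + (-143))
S_16 = 16/2 × (-166) = -1328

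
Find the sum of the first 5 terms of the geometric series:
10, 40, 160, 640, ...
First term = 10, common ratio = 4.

Sₙ = a(1 - rⁿ) / (1 - r)
S_5 = 10(1 - 4^5) / (1 - 4)
S_5 = 10(1 - 1024) / (-3)
S_5 = 3410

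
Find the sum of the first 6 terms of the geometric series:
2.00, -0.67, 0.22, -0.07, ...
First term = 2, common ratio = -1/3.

Sₙ = a(1 - rⁿ) / (1 - r)
S_6 = 2(1 - (-1/3)^6) / (1 - (-1/3))
S_6 = 2(1 - (1/729)) / (4/3)
S_6 = 364/243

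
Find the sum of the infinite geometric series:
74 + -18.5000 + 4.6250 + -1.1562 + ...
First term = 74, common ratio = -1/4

For |r| < 1, S = a / (1 - r)
S = 74 / (1 - (-1/4))
S = 74 / (5/4)
S = 296/5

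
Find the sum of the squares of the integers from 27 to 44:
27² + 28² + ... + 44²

Use ∑_{k=1}^{n} k² = n(n+1)(2n+1)/6, then subtract the first 26 terms.
∑_{k=1}^{44} k² = 44×45×89/6 = 29370
∑_{k=1}^{26} k² = 26×27×53/6 = 6201
∑_{k=27}^{44} k² = 29370 - 6201 = 23169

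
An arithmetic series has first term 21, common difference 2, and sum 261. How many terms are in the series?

Using S = n/2 × [2a + (n-1)d]
261 = n/2 × [2(21) + (n-1)(2)]
261 = n/2 × [42 + 2n - 2]
522 = n × [40 + 2n]
2n² + (40)n - 522 = 0
Discriminant: Δ = (40)² - 4(2)(-522) = 1600 + 4176 = 5776
√Δ = 76
n = [-(40) + √Δ] / (2·2) = (-40 + 76) / 4 = 36 / 4 = 9
(The negative root is discarded since n must be a positive integer.)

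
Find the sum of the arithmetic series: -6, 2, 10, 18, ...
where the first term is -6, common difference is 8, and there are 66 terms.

Sₙ = n/2 × (first + last)
Last term = a + (n-1)d = -6 + (66-1)×8 = 514
S_66 = 66/2 × (-6 + 514)
S_66 = 66/2 × 508 = 16764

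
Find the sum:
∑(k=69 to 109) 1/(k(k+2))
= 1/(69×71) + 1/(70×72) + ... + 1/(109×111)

Partial fractions: 1/(k(k+2)) = (1/2)[1/k - 1/(k+2)]
Telescoping leaves the first two and last two terms:
= (1/2)[1/69 + 1/70 - 1/110 - 1/111]
= 5248/982905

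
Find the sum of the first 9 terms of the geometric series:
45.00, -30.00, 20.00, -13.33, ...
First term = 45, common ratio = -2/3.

Sₙ = a(1 - rⁿ) / (1 - r)
S_9 = 45(1 - (-2/3)^9) / (1 - (-2/3))
S_9 = 45(1 - (-512/19683)) / (5/3)
S_9 = 20195/729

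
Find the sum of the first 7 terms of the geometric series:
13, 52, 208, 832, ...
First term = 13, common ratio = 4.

Sₙ = a(1 - rⁿ) / (1 - r)
S_7 = 13(1 - 4^7) / (1 - 4)
S_7 = 13(1 - 16384) / (-3)
S_7 = 70993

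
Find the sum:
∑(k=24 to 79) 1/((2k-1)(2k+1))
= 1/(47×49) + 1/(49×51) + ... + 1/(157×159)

Partial fractions: 1/((2k-1)(2k+1)) = (1/2)[1/(2k-1) - 1/(2k+1)]
The series telescopes:
= (1/2)[1/47 - 1/159]
= 56/7473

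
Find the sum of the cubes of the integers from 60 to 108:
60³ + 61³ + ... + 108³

Use ∑_{k=1}^{n} k³ = [n(n+1)/2]², then subtract the first 59 terms.
∑_{k=1}^{108} k³ = [108×109/2]² = 5886² = 34644996
∑_{k=1}^{59} k³ = [59×60/2]² = 1770² = 3132900
∑_{k=60}^{108} k³ = 34644996 - 3132900 = 31512096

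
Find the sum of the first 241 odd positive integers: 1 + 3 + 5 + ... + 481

Sum of first n odd numbers = n²
= 241²
= 58081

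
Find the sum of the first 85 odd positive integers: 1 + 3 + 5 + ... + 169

Sum of first n odd numbers = n²
= 85²
= 7225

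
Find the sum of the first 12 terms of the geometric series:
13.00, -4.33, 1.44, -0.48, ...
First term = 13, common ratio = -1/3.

Sₙ = a(1 - rⁿ) / (1 - r)
S_12 = 13(1 - (-1/3)^12) / (1 - (-1/3))
S_12 = 13(1 - (1/531441)) / (4/3)
S_12 = 1727180/177147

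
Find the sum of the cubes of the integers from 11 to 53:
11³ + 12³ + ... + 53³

Use ∑_{k=1}^{n} k³ = [n(n+1)/2]², then subtract the first 10 terms.
∑_{k=1}^{53} k³ = [53×54/2]² = 1431² = 2047761
∑_{k=1}^{10} k³ = [10×11/2]² = 55² = 3025
∑_{k=11}^{53} k³ = 2047761 - 3025 = 2044736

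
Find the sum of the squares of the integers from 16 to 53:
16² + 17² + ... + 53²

Use ∑_{k=1}^{n} k² = n(n+1)(2n+1)/6, then subtract the first 15 terms.
∑_{k=1}^{53} k² = 53×54×107/6 = 51039
∑_{k=1}^{15} k² = 15×16×31/6 = 1240
∑_{k=16}^{53} k² = 51039 - 1240 = 49799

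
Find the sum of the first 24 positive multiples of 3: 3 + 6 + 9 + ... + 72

Factor out 3: = 3(1 + 2 + ... + 24) = 3 × n(n+1)/2
= 3 × 24×25/2
= 3 × 300
= 900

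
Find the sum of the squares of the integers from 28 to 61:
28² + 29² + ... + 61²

Use ∑_{k=1}^{n} k² = n(n+1)(2n+1)/6, then subtract the first 27 terms.
∑_{k=1}^{61} k² = 61×62×123/6 = 77531
∑_{k=1}^{27} k² = 27×28×55/6 = 6930
∑_{k=28}^{61} k² = 77531 - 6930 = 70601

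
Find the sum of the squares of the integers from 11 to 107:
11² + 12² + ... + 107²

Use ∑_{k=1}^{n} k² = n(n+1)(2n+1)/6, then subtract the first 10 terms.
∑_{k=1}^{107} k² = 107×108×215/6 = 414090
∑_{k=1}^{10} k² = 10×11×21/6 = 385
∑_{k=11}^{107} k² = 414090 - 385 = 413705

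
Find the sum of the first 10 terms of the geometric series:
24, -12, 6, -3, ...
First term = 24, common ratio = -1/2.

Sₙ = a(1 - rⁿ) / (1 - r)
S_10 = 24(1 - (-1/2)^10) / (1 - (-1/2))
S_10 = 24(1 - (1/1024)) / (3/2)
S_10 = 1023/64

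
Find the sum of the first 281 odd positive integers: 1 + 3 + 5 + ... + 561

Sum of first n odd numbers = n²
= 281²
= 78961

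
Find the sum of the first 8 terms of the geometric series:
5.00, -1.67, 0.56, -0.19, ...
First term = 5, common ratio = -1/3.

Sₙ = a(1 - rⁿ) / (1 - r)
S_8 = 5(1 - (-1/3)^8) / (1 - (-1/3))
S_8 = 5(1 - (1/6561)) / (4/3)
S_8 = 8200/2187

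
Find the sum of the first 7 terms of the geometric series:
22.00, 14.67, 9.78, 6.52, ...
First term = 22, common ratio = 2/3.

Sₙ = a(1 - rⁿ) / (1 - r)
S_7 = 22(1 - (2/3)^7) / (1 - (2/3))
S_7 = 22(1 - (128/2187)) / (1/3)
S_7 = 45298/729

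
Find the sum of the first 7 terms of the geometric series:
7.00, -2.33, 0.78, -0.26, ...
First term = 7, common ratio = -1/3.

Sₙ = a(1 - rⁿ) / (1 - r)
S_7 = 7(1 - (-1/3)^7) / (1 - (-1/3))
S_7 = 7(1 - (-1/2187)) / (4/3)
S_7 = 3829/729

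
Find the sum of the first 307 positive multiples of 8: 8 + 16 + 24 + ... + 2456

Factor out 8: = 8(1 + 2 + ... + 307) = 8 × n(n+1)/2
= 8 × 307×308/2
= 8 × 47278
= 378224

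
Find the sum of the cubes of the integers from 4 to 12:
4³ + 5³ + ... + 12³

Use ∑_{k=1}^{n} k³ = [n(n+1)/2]², then subtract the first 3 terms.
∑_{k=1}^{12} k³ = [12×13/2]² = 78² = 6084
∑_{k=1}^{3} k³ = [3×4/2]² = 6² = 36
∑_{k=4}^{12} k³ = 6084 - 36 = 6048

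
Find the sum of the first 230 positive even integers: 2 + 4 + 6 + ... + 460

Sum of first n even numbers = n(n+1)
= 230×231
= 53130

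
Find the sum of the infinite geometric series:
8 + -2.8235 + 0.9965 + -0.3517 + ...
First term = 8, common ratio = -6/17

For |r| < 1, S = a / (1 - r)
S = 8 / (1 - (-6/17))
S = 8 / (23/17)
S = 136/23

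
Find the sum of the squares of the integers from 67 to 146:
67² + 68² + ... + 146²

Use ∑_{k=1}^{n} k² = n(n+1)(2n+1)/6, then subtract the first 66 terms.
∑_{k=1}^{146} k² = 146×147×293/6 = 1048061
∑_{k=1}^{66} k² = 66×67×133/6 = 98021
∑_{k=67}^{146} k² = 1048061 - 98021 = 950040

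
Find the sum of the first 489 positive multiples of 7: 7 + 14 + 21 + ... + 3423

Factor out 7: = 7(1 + 2 + ... + 489) = 7 × n(n+1)/2
= 7 × 489×490/2
= 7 × 119805
= 838635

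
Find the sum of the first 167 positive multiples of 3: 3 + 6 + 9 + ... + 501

Factor out 3: = 3(1 + 2 + ... + 167) = 3 × n(n+1)/2
= 3 × 167×168/2
= 3 × 14028
= 42084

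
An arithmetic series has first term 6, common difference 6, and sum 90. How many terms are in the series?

Using S = n/2 × [2a + (n-1)d]
90 = n/2 × [2(6) + (n-1)(6)]
90 = n/2 × [12 + 6n - 6]
180 = n × [6 + 6n]
6n² + (6)n - 180 = 0
Discriminant: Δ = (6)² - 4(6)(-180) = 36 + 4320 = 4356
√Δ = 66
n = [-(6) + √Δ] / (2·6) = (-6 + 66) / 12 = 60 / 12 = 5
(The negative root is discarded since n must be a positive integer.)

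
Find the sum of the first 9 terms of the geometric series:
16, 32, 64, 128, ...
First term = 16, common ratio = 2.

Sₙ = a(1 - rⁿ) / (1 - r)
S_9 = 16(1 - 2^9) / (1 - 2)
S_9 = 16(1 - 512) / (-1)
S_9 = 8176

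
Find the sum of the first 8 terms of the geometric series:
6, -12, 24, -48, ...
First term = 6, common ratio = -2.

Sₙ = a(1 - rⁿ) / (1 - r)
S_8 = 6(1 - (-2)^8) / (1 - (-2))
S_8 = 6(1 - 256) / (3)
S_8 = -510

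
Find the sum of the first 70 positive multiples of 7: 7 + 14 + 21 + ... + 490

Factor out 7: = 7(1 + 2 + ... + 70) = 7 × n(n+1)/2
= 7 × 70×71/2
= 7 × 2485
= 17395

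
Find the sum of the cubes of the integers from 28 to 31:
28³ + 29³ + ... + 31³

Use ∑_{k=1}^{n} k³ = [n(n+1)/2]², then subtract the first 27 terms.
∑_{k=1}^{31} k³ = [31×32/2]² = 496² = 246016
∑_{k=1}^{27} k³ = [27×28/2]² = 378² = 142884
∑_{k=28}^{31} k³ = 246016 - 142884 = 103132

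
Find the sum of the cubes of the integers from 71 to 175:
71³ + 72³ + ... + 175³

Use ∑_{k=1}^{n} k³ = [n(n+1)/2]², then subtract the first 70 terms.
∑_{k=1}^{175} k³ = [175×176/2]² = 15400² = 237160000
∑_{k=1}^{70} k³ = [70×71/2]² = 2485² = 6175225
∑_{k=71}^{175} k³ = 237160000 - 6175225 = 230984775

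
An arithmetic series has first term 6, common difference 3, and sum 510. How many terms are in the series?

Using S = n/2 × [2a + (n-1)d]
510 = n/2 × [2(6) + (n-1)(3)]
510 = n/2 × [12 + 3n - 3]
1020 = n × [9 + 3n]
3n² + (9)n - 1020 = 0
Discriminant: Δ = (9)² - 4(3)(-1020) = 81 + 12240 = 12321
√Δ = 111
n = [-(9) + √Δ] / (2·3) = (-9 + 111) / 6 = 102 / 6 = 17
(The negative root is discarded since n must be a positive integer.)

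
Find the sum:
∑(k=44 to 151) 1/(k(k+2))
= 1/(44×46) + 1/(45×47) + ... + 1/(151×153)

Partial fractions: 1/(k(k+2)) = (1/2)[1/k - 1/(k+2)]
Telescoping leaves the first two and last two terms:
= (1/2)[1/44 + 1/45 - 1/152 - 1/153]
= 13573/852720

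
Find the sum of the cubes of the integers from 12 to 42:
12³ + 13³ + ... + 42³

Use ∑_{k=1}^{n} k³ = [n(n+1)/2]², then subtract the first 11 terms.
∑_{k=1}^{42} k³ = [42×43/2]² = 903² = 815409
∑_{k=1}^{11} k³ = [11×12/2]² = 66² = 4356
∑_{k=12}^{42} k³ = 815409 - 4356 = 811053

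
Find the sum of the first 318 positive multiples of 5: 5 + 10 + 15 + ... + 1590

Factor out 5: = 5(1 + 2 + ... + 318) = 5 × n(n+1)/2
= 5 × 318×319/2
= 5 × 50721
= 253605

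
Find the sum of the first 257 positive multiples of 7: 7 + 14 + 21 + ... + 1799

Factor out 7: = 7(1 + 2 + ... + 257) = 7 × n(n+1)/2
= 7 × 257×258/2
= 7 × 33153
= 232071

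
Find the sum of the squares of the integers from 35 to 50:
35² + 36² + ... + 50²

Use ∑_{k=1}^{n} k² = n(n+1)(2n+1)/6, then subtract the first 34 terms.
∑_{k=1}^{50} k² = 50×51×101/6 = 42925
∑_{k=1}^{34} k² = 34×35×69/6 = 13685
∑_{k=35}^{50} k² = 42925 - 13685 = 29240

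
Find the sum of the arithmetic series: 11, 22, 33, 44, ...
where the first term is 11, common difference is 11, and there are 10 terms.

Sₙ = n/2 × (first + last)
Last term = a + (n-1)d = 11 + (10-1)×11 = 110
S_10 = 10/2 × (11 + 110)
S_10 = 10/2 × 121 = 605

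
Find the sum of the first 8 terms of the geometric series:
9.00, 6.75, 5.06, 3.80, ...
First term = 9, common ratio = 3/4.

Sₙ = a(1 - rⁿ) / (1 - r)
S_8 = 9(1 - (3/4)^8) / (1 - (3/4))
S_8 = 9(1 - (6561/65536)) / (1/4)
S_8 = 530775/16384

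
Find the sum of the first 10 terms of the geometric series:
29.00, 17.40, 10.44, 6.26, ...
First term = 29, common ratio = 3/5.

Sₙ = a(1 - rⁿ) / (1 - r)
S_10 = 29(1 - (3/5)^10) / (1 - (3/5))
S_10 = 29(1 - (59049/9765625)) / (2/5)
S_10 = 140745352/1953125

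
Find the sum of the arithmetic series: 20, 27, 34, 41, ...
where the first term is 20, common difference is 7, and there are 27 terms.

Sₙ = n/2 × (first + last)
Last term = a + (n-1)d = 20 + (27-1)×7 = 202
S_27 = 27/2 × (20 + 202)
S_27 = 27/2 × 222 = 2997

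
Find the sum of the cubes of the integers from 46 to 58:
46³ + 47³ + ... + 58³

Use ∑_{k=1}^{n} k³ = [n(n+1)/2]², then subtract the first 45 terms.
∑_{k=1}^{58} k³ = [58×59/2]² = 1711² = 2927521
∑_{k=1}^{45} k³ = [45×46/2]² = 1035² = 1071225
∑_{k=46}^{58} k³ = 2927521 - 1071225 = 1856296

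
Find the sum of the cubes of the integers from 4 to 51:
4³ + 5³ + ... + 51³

Use ∑_{k=1}^{n} k³ = [n(n+1)/2]², then subtract the first 3 terms.
∑_{k=1}^{51} k³ = [51×52/2]² = 1326² = 1758276
∑_{k=1}^{3} k³ = [3×4/2]² = 6² = 36
∑_{k=4}^{51} k³ = 1758276 - 36 = 1758240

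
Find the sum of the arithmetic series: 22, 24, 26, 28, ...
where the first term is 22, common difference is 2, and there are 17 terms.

Sₙ = n/2 × (first + last)
Last term = a + (n-1)d = 22 + (17-1)×2 = 54
S_17 = 17/2 × (22 + 54)
S_17 = 17/2 × 76 = 646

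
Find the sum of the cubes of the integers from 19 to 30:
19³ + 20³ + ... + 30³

Use ∑_{k=1}^{n} k³ = [n(n+1)/2]², then subtract the first 18 terms.
∑_{k=1}^{30} k³ = [30×31/2]² = 465² = 216225
∑_{k=1}^{18} k³ = [18×19/2]² = 171² = 29241
∑_{k=19}^{30} k³ = 216225 - 29241 = 186984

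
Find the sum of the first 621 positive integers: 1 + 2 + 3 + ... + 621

Formula: ∑k = n(n+1)/2
= 621×622/2
= 386262/2
= 193131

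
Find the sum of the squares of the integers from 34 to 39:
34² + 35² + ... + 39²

Use ∑_{k=1}^{n} k² = n(n+1)(2n+1)/6, then subtract the first 33 terms.
∑_{k=1}^{39} k² = 39×40×79/6 = 20540
∑_{k=1}^{33} k² = 33×34×67/6 = 12529
∑_{k=34}^{39} k² = 20540 - 12529 = 8011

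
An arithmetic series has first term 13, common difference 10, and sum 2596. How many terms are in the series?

Using S = n/2 × [2a + (n-1)d]
2596 = n/2 × [2(13) + (n-1)(10)]
2596 = n/2 × [26 + 10n - 10]
5192 = n × [16 + 10n]
10n² + (16)n - 5192 = 0
Discriminant: Δ = (16)² - 4(10)(-5192) = 256 + 207680 = 207936
√Δ = 456
n = [-(16) + √Δ] / (2·10) = (-16 + 456) / 20 = 440 / 20 = 22
(The negative root is discarded since n must be a positive integer.)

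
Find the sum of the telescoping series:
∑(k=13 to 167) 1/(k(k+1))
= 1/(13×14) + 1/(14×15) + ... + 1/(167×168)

Partial fractions: 1/(k(k+1)) = 1/k - 1/(k+1)
The series telescopes:
= (1/13 - 1/14) + (1/14 - 1/15) + ... + (1/167 - 1/168)
= 1/13 - 1/168
= 155/2184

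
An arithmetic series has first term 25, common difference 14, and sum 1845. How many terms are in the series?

Using S = n/2 × [2a + (n-1)d]
1845 = n/2 × [2(25) + (n-1)(14)]
1845 = n/2 × [50 + 14n - 14]
3690 = n × [36 + 14n]
14n² + (36)n - 3690 = 0
Discriminant: Δ = (36)² - 4(14)(-3690) = 1296 + 206640 = 207936
√Δ = 456
n = [-(36) + √Δ] / (2·14) = (-36 + 456) / 28 = 420 / 28 = 15
(The negative root is discarded since n must be a positive integer.)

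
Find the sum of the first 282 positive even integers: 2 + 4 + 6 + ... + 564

Sum of first n even numbers = n(n+1)
= 282×283
= 79806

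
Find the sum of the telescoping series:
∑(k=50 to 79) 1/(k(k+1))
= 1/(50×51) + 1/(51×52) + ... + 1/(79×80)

Partial fractions: 1/(k(k+1)) = 1/k - 1/(k+1)
The series telescopes:
= (1/50 - 1/51) + (1/51 - 1/52) + ... + (1/79 - 1/80)
= 1/50 - 1/80
= 3/400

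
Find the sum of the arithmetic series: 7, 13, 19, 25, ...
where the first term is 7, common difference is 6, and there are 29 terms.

Sₙ = n/2 × (first + last)
Last term = a + (n-1)d = 7 + (29-1)×6 = 175
S_29 = 29/2 × (7 + 175)
S_29 = 29/2 × 182 = 2639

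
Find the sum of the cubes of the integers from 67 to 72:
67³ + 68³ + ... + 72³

Use ∑_{k=1}^{n} k³ = [n(n+1)/2]², then subtract the first 66 terms.
∑_{k=1}^{72} k³ = [72×73/2]² = 2628² = 6906384
∑_{k=1}^{66} k³ = [66×67/2]² = 2211² = 4888521
∑_{k=67}^{72} k³ = 6906384 - 4888521 = 2017863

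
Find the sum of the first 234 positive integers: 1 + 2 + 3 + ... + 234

Formula: ∑k = n(n+1)/2
= 234×235/2
= 54990/2
= 27495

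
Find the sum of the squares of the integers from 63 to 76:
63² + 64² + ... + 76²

Use ∑_{k=1}^{n} k² = n(n+1)(2n+1)/6, then subtract the first 62 terms.
∑_{k=1}^{76} k² = 76×77×153/6 = 149226
∑_{k=1}^{62} k² = 62×63×125/6 = 81375
∑_{k=63}^{76} k² = 149226 - 81375 = 67851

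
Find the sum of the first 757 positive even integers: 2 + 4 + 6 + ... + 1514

Sum of first n even numbers = n(n+1)
= 757×758
= 573806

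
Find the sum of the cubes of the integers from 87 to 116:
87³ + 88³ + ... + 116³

Use ∑_{k=1}^{n} k³ = [n(n+1)/2]², then subtract the first 86 terms.
∑_{k=1}^{116} k³ = [116×117/2]² = 6786² = 46049796
∑_{k=1}^{86} k³ = [86×87/2]² = 3741² = 13995081
∑_{k=87}^{116} k³ = 46049796 - 13995081 = 32054715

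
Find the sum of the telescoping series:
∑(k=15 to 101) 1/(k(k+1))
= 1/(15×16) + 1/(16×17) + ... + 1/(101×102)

Partial fractions: 1/(k(k+1)) = 1/k - 1/(k+1)
The series telescopes:
= (1/15 - 1/16) + (1/16 - 1/17) + ... + (1/101 - 1/102)
= 1/15 - 1/102
= 29/510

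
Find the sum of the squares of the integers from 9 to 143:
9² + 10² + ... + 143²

Use ∑_{k=1}^{n} k² = n(n+1)(2n+1)/6, then subtract the first 8 terms.
∑_{k=1}^{143} k² = 143×144×287/6 = 984984
∑_{k=1}^{8} k² = 8×9×17/6 = 204
∑_{k=9}^{143} k² = 984984 - 204 = 984780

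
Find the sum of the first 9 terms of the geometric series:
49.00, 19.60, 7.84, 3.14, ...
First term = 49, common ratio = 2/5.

Sₙ = a(1 - rⁿ) / (1 - r)
S_9 = 49(1 - (2/5)^9) / (1 - (2/5))
S_9 = 49(1 - (512/1953125)) / (3/5)
S_9 = 31892679/390625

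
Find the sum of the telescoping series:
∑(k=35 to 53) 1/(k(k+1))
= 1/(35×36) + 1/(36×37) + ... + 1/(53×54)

Partial fractions: 1/(k(k+1)) = 1/k - 1/(k+1)
The series telescopes:
= (1/35 - 1/36) + (1/36 - 1/37) + ... + (1/53 - 1/54)
= 1/35 - 1/54
= 19/1890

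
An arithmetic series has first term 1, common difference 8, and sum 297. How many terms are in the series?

Using S = n/2 × [2a + (n-1)d]
297 = n/2 × [2(1) + (n-1)(8)]
297 = n/2 × [2 + 8n - 8]
594 = n × [-6 + 8n]
8n² + (-6)n - 594 = 0
Discriminant: Δ = (-6)² - 4(8)(-594) = 36 + 19008 = 19044
√Δ = 138
n = [-(-6) + √Δ] / (2·8) = (6 + 138) / 16 = 144 / 16 = 9
(The negative root is discarded since n must be a positive integer.)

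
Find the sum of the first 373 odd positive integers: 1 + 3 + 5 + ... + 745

Sum of first n odd numbers = n²
= 373²
= 139129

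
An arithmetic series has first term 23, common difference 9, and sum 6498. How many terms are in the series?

Using S = n/2 × [2a + (n-1)d]
6498 = n/2 × [2(23) + (n-1)(9)]
6498 = n/2 × [46 + 9n - 9]
12996 = n × [37 + 9n]
9n² + (37)n - 12996 = 0
Discriminant: Δ = (37)² - 4(9)(-12996) = 1369 + 467856 = 469225
√Δ = 685
n = [-(37) + √Δ] / (2·9) = (-37 + 685) / 18 = 648 / 18 = 36
(The negative root is discarded since n must be a positive integer.)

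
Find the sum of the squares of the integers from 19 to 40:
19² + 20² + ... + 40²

Use ∑_{k=1}^{n} k² = n(n+1)(2n+1)/6, then subtract the first 18 terms.
∑_{k=1}^{40} k² = 40×41×81/6 = 22140
∑_{k=1}^{18} k² = 18×19×37/6 = 2109
∑_{k=19}^{40} k² = 22140 - 2109 = 20031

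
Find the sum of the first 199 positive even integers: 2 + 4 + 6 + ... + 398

Sum of first n even numbers = n(n+1)
= 199×200
= 39800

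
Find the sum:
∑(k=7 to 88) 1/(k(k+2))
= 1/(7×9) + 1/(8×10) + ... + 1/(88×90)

Partial fractions: 1/(k(k+2)) = (1/2)[1/k - 1/(k+2)]
Telescoping leaves the first two and last two terms:
= (1/2)[1/7 + 1/8 - 1/89 - 1/90]
= 55063/448560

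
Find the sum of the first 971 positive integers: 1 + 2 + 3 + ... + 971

Formula: ∑k = n(n+1)/2
= 971×972/2
= 943812/2
= 471906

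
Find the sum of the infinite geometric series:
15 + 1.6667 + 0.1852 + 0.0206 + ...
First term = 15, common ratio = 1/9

For |r| < 1, S = a / (1 - r)
S = 15 / (1 - (1/9))
S = 15 / (8/9)
S = 135/8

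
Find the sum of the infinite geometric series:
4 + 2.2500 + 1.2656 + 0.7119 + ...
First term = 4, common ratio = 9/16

For |r| < 1, S = a / (1 - r)
S = 4 / (1 - (9/16))
S = 4 / (7/16)
S = 64/7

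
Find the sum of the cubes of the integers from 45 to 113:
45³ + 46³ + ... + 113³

Use ∑_{k=1}^{n} k³ = [n(n+1)/2]², then subtract the first 44 terms.
∑_{k=1}^{113} k³ = [113×114/2]² = 6441² = 41486481
∑_{k=1}^{44} k³ = [44×45/2]² = 990² = 980100
∑_{k=45}^{113} k³ = 41486481 - 980100 = 40506381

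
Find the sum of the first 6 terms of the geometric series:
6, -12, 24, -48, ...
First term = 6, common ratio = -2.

Sₙ = a(1 - rⁿ) / (1 - r)
S_6 = 6(1 - (-2)^6) / (1 - (-2))
S_6 = 6(1 - 64) / (3)
S_6 = -126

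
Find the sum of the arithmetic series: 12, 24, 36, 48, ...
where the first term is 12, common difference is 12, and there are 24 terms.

Sₙ = n/2 × (first + last)
Last term = a + (n-1)d = 12 + (24-1)×12 = 288
S_24 = 24/2 × (12 + 288)
S_24 = 24/2 × 300 = 3600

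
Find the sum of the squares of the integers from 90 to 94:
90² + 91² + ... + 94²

Use ∑_{k=1}^{n} k² = n(n+1)(2n+1)/6, then subtract the first 89 terms.
∑_{k=1}^{94} k² = 94×95×189/6 = 281295
∑_{k=1}^{89} k² = 89×90×179/6 = 238965
∑_{k=90}^{94} k² = 281295 - 238965 = 42330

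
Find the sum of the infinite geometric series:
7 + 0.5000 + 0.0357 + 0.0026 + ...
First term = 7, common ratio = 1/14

For |r| < 1, S = a / (1 - r)
S = 7 / (1 - (1/14))
S = 7 / (13/14)
S = 98/13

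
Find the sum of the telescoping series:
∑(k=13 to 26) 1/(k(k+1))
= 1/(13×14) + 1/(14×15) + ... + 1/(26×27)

Partial fractions: 1/(k(k+1)) = 1/k - 1/(k+1)
The series telescopes:
= (1/13 - 1/14) + (1/14 - 1/15) + ... + (1/26 - 1/27)
= 1/13 - 1/27
= 14/351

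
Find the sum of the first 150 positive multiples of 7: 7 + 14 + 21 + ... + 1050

Factor out 7: = 7(1 + 2 + ... + 150) = 7 × n(n+1)/2
= 7 × 150×151/2
= 7 × 11325
= 79275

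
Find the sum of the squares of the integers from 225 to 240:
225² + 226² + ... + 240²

Use ∑_{k=1}^{n} k² = n(n+1)(2n+1)/6, then subtract the first 224 terms.
∑_{k=1}^{240} k² = 240×241×481/6 = 4636840
∑_{k=1}^{224} k² = 224×225×449/6 = 3771600
∑_{k=225}^{240} k² = 4636840 - 3771600 = 865240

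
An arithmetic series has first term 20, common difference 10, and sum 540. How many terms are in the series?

Using S = n/2 × [2a + (n-1)d]
540 = n/2 × [2(20) + (n-1)(10)]
540 = n/2 × [40 + 10n - 10]
1080 = n × [30 + 10n]
10n² + (30)n - 1080 = 0
Discriminant: Δ = (30)² - 4(10)(-1080) = 900 + 43200 = 44100
√Δ = 210
n = [-(30) + √Δ] / (2·10) = (-30 + 210) / 20 = 180 / 20 = 9
(The negative root is discarded since n must be a positive integer.)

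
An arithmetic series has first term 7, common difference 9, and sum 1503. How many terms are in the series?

Using S = n/2 × [2a + (n-1)d]
1503 = n/2 × [2(7) + (n-1)(9)]
1503 = n/2 × [14 + 9n - 9]
3006 = n × [5 + 9n]
9n² + (5)n - 3006 = 0
Discriminant: Δ = (5)² - 4(9)(-3006) = 25 + 108216 = 108241
√Δ = 329
n = [-(5) + √Δ] / (2·9) = (-5 + 329) / 18 = 324 / 18 = 18
(The negative root is discarded since n must be a positive integer.)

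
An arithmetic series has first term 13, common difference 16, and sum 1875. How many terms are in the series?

Using S = n/2 × [2a + (n-1)d]
1875 = n/2 × [2(13) + (n-1)(16)]
1875 = n/2 × [26 + 16n - 16]
3750 = n × [10 + 16n]
16n² + (10)n - 3750 = 0
Discriminant: Δ = (10)² - 4(16)(-3750) = 100 + 240000 = 240100
√Δ = 490
n = [-(10) + √Δ] / (2·16) = (-10 + 490) / 32 = 480 / 32 = 15
(The negative root is discarded since n must be a positive integer.)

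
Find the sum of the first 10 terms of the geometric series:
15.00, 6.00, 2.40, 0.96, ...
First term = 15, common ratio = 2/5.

Sₙ = a(1 - rⁿ) / (1 - r)
S_10 = 15(1 - (2/5)^10) / (1 - (2/5))
S_10 = 15(1 - (1024/9765625)) / (3/5)
S_10 = 9764601/390625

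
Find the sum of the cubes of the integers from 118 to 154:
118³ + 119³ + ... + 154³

Use ∑_{k=1}^{n} k³ = [n(n+1)/2]², then subtract the first 117 terms.
∑_{k=1}^{154} k³ = [154×155/2]² = 11935² = 142444225
∑_{k=1}^{117} k³ = [117×118/2]² = 6903² = 47651409
∑_{k=118}^{154} k³ = 142444225 - 47651409 = 94792816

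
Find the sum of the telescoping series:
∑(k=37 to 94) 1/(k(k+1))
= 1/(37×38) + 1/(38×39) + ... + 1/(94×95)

Partial fractions: 1/(k(k+1)) = 1/k - 1/(k+1)
The series telescopes:
= (1/37 - 1/38) + (1/38 - 1/39) + ... + (1/94 - 1/95)
= 1/37 - 1/95
= 58/3515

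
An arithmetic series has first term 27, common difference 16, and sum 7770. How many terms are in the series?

Using S = n/2 × [2a + (n-1)d]
7770 = n/2 × [2(27) + (n-1)(16)]
7770 = n/2 × [54 + 16n - 16]
15540 = n × [38 + 16n]
16n² + (38)n - 15540 = 0
Discriminant: Δ = (38)² - 4(16)(-15540) = 1444 + 994560 = 996004
√Δ = 998
n = [-(38) + √Δ] / (2·16) = (-38 + 998) / 32 = 960 / 32 = 30
(The negative root is discarded since n must be a positive integer.)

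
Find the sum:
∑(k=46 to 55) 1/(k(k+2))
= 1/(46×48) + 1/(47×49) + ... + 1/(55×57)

Partial fractions: 1/(k(k+2)) = (1/2)[1/k - 1/(k+2)]
Telescoping leaves the first two and last two terms:
= (1/2)[1/46 + 1/47 - 1/56 - 1/57]
= 26275/6901104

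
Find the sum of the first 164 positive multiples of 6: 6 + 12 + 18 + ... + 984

Factor out 6: = 6(1 + 2 + ... + 164) = 6 × n(n+1)/2
= 6 × 164×165/2
= 6 × 13530
= 81180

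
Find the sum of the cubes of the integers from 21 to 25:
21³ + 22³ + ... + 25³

Use ∑_{k=1}^{n} k³ = [n(n+1)/2]², then subtract the first 20 terms.
∑_{k=1}^{25} k³ = [25×26/2]² = 325² = 105625
∑_{k=1}^{20} k³ = [20×21/2]² = 210² = 44100
∑_{k=21}^{25} k³ = 105625 - 44100 = 61525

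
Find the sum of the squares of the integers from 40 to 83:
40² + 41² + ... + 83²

Use ∑_{k=1}^{n} k² = n(n+1)(2n+1)/6, then subtract the first 39 terms.
∑_{k=1}^{83} k² = 83×84×167/6 = 194054
∑_{k=1}^{39} k² = 39×40×79/6 = 20540
∑_{k=40}^{83} k² = 194054 - 20540 = 173514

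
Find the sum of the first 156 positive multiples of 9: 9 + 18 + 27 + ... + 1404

Factor out 9: = 9(1 + 2 + ... + 156) = 9 × n(n+1)/2
= 9 × 156×157/2
= 9 × 12246
= 110214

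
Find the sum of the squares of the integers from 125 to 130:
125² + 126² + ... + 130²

Use ∑_{k=1}^{n} k² = n(n+1)(2n+1)/6, then subtract the first 124 terms.
∑_{k=1}^{130} k² = 130×131×261/6 = 740805
∑_{k=1}^{124} k² = 124×125×249/6 = 643250
∑_{k=125}^{130} k² = 740805 - 643250 = 97555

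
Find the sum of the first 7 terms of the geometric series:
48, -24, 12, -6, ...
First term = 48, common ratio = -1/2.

Sₙ = a(1 - rⁿ) / (1 - r)
S_7 = 48(1 - (-1/2)^7) / (1 - (-1/2))
S_7 = 48(1 - (-1/128)) / (3/2)
S_7 = 129/4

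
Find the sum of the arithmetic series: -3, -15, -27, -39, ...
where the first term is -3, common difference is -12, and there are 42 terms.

Sₙ = n/2 × (first + last)
Last term = a + (n-1)d = -3 + (42-1)×(-12) = -495
S_42 = 42/2 × (-3 + (-495))
S_42 = 42/2 × (-498) = -10458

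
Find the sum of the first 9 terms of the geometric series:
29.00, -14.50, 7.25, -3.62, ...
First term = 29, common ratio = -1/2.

Sₙ = a(1 - rⁿ) / (1 - r)
S_9 = 29(1 - (-1/2)^9) / (1 - (-1/2))
S_9 = 29(1 - (-1/512)) / (3/2)
S_9 = 4959/256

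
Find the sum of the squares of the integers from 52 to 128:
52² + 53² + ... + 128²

Use ∑_{k=1}^{n} k² = n(n+1)(2n+1)/6, then subtract the first 51 terms.
∑_{k=1}^{128} k² = 128×129×257/6 = 707264
∑_{k=1}^{51} k² = 51×52×103/6 = 45526
∑_{k=52}^{128} k² = 707264 - 45526 = 661738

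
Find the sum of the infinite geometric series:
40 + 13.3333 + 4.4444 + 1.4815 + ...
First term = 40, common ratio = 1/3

For |r| < 1, S = a / (1 - r)
S = 40 / (1 - (1/3))
S = 40 / (2/3)
S = 60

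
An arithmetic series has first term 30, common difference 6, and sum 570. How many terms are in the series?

Using S = n/2 × [2a + (n-1)d]
570 = n/2 × [2(30) + (n-1)(6)]
570 = n/2 × [60 + 6n - 6]
1140 = n × [54 + 6n]
6n² + (54)n - 1140 = 0
Discriminant: Δ = (54)² - 4(6)(-1140) = 2916 + 27360 = 30276
√Δ = 174
n = [-(54) + √Δ] / (2·6) = (-54 + 174) / 12 = 120 / 12 = 10
(The negative root is discarded since n must be a positive integer.)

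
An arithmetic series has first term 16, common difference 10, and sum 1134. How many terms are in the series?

Using S = n/2 × [2a + (n-1)d]
1134 = n/2 × [2(16) + (n-1)(10)]
1134 = n/2 × [32 + 10n - 10]
2268 = n × [22 + 10n]
10n² + (22)n - 2268 = 0
Discriminant: Δ = (22)² - 4(10)(-2268) = 484 + 90720 = 91204
√Δ = 302
n = [-(22) + √Δ] / (2·10) = (-22 + 302) / 20 = 280 / 20 = 14
(The negative root is discarded since n must be a positive integer.)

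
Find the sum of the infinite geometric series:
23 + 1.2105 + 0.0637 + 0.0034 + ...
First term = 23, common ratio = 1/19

For |r| < 1, S = a / (1 - r)
S = 23 / (1 - (1/19))
S = 23 / (18/19)
S = 437/18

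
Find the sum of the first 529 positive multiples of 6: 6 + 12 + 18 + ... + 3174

Factor out 6: = 6(1 + 2 + ... + 529) = 6 × n(n+1)/2
= 6 × 529×530/2
= 6 × 140185
= 841110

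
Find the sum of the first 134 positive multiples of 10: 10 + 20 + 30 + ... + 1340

Factor out 10: = 10(1 + 2 + ... + 134) = 10 × n(n+1)/2
= 10 × 134×135/2
= 10 × 9045
= 90450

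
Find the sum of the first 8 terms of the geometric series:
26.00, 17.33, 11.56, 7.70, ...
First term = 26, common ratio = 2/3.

Sₙ = a(1 - rⁿ) / (1 - r)
S_8 = 26(1 - (2/3)^8) / (1 - (2/3))
S_8 = 26(1 - (256/6561)) / (1/3)
S_8 = 163930/2187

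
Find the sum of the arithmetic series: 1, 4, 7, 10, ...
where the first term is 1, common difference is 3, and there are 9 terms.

Sₙ = n/2 × (first + last)
Last term = a + (n-1)d = 1 + (9-1)×3 = 25
S_9 = 9/2 × (1 + 25)
S_9 = 9/2 × 26 = 117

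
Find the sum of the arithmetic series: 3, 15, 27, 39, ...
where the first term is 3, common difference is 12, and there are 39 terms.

Sₙ = n/2 × (first + last)
Last term = a + (n-1)d = 3 + (39-1)×12 = 459
S_39 = 39/2 × (3 + 459)
S_39 = 39/2 × 462 = 9009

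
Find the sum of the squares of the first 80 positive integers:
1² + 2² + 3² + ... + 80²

Formula: ∑k² = n(n+1)(2n+1)/6
= 80×81×161/6
= 1043280/6
= 173880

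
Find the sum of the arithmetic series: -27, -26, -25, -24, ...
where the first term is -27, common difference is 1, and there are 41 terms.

Sₙ = n/2 × (first + last)
Last term = a + (n-1)d = -27 + (41-1)×1 = 13
S_41 = 41/2 × (-27 + 13)
S_41 = 41/2 × (-14) = -287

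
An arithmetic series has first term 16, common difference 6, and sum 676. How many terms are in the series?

Using S = n/2 × [2a + (n-1)d]
676 = n/2 × [2(16) + (n-1)(6)]
676 = n/2 × [32 + 6n - 6]
1352 = n × [26 + 6n]
6n² + (26)n - 1352 = 0
Discriminant: Δ = (26)² - 4(6)(-1352) = 676 + 32448 = 33124
√Δ = 182
n = [-(26) + √Δ] / (2·6) = (-26 + 182) / 12 = 156 / 12 = 13
(The negative root is discarded since n must be a positive integer.)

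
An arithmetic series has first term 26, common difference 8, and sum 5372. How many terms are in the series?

Using S = n/2 × [2a + (n-1)d]
5372 = n/2 × [2(26) + (n-1)(8)]
5372 = n/2 × [52 + 8n - 8]
10744 = n × [44 + 8n]
8n² + (44)n - 10744 = 0
Discriminant: Δ = (44)² - 4(8)(-10744) = 1936 + 343808 = 345744
√Δ = 588
n = [-(44) + √Δ] / (2·8) = (-44 + 588) / 16 = 544 / 16 = 34
(The negative root is discarded since n must be a positive integer.)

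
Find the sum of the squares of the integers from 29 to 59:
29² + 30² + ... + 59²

Use ∑_{k=1}^{n} k² = n(n+1)(2n+1)/6, then subtract the first 28 terms.
∑_{k=1}^{59} k² = 59×60×119/6 = 70210
∑_{k=1}^{28} k² = 28×29×57/6 = 7714
∑_{k=29}^{59} k² = 70210 - 7714 = 62496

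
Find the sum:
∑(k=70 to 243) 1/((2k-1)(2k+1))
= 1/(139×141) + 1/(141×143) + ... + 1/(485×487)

Partial fractions: 1/((2k-1)(2k+1)) = (1/2)[1/(2k-1) - 1/(2k+1)]
The series telescopes:
= (1/2)[1/139 - 1/487]
= 174/67693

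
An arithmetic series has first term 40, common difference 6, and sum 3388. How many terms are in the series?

Using S = n/2 × [2a + (n-1)d]
3388 = n/2 × [2(40) + (n-1)(6)]
3388 = n/2 × [80 + 6n - 6]
6776 = n × [74 + 6n]
6n² + (74)n - 6776 = 0
Discriminant: Δ = (74)² - 4(6)(-6776) = 5476 + 162624 = 168100
√Δ = 410
n = [-(74) + √Δ] / (2·6) = (-74 + 410) / 12 = 336 / 12 = 28
(The negative root is discarded since n must be a positive integer.)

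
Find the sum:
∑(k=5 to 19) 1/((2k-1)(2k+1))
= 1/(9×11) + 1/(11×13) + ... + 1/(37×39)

Partial fractions: 1/((2k-1)(2k+1)) = (1/2)[1/(2k-1) - 1/(2k+1)]
The series telescopes:
= (1/2)[1/9 - 1/39]
= 5/117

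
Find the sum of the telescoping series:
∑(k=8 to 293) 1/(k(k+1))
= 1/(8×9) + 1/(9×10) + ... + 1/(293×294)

Partial fractions: 1/(k(k+1)) = 1/k - 1/(k+1)
The series telescopes:
= (1/8 - 1/9) + (1/9 - 1/10) + ... + (1/293 - 1/294)
= 1/8 - 1/294
= 143/1176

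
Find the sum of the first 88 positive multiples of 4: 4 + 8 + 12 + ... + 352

Factor out 4: = 4(1 + 2 + ... + 88) = 4 × n(n+1)/2
= 4 × 88×89/2
= 4 × 3916
= 15664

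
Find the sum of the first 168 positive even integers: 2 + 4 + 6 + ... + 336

Sum of first n even numbers = n(n+1)
= 168×169
= 28392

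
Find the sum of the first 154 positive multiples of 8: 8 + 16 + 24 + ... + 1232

Factor out 8: = 8(1 + 2 + ... + 154) = 8 × n(n+1)/2
= 8 × 154×155/2
= 8 × 11935
= 95480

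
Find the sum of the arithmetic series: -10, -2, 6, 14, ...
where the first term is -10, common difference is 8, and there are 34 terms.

Sₙ = n/2 × (first + last)
Last term = a + (n-1)d = -10 + (34-1)×8 = 254
S_34 = 34/2 × (-10 + 254)
S_34 = 34/2 × 244 = 4148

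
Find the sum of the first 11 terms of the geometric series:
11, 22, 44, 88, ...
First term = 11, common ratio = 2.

Sₙ = a(1 - rⁿ) / (1 - r)
S_11 = 11(1 - 2^11) / (1 - 2)
S_11 = 11(1 - 2048) / (-1)
S_11 = 22517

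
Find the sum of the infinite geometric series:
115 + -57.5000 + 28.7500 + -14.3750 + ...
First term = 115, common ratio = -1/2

For |r| < 1, S = a / (1 - r)
S = 115 / (1 - (-1/2))
S = 115 / (3/2)
S = 230/3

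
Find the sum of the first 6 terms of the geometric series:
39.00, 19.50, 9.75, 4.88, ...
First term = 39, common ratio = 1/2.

Sₙ = a(1 - rⁿ) / (1 - r)
S_6 = 39(1 - (1/2)^6) / (1 - (1/2))
S_6 = 39(1 - (1/64)) / (1/2)
S_6 = 2457/32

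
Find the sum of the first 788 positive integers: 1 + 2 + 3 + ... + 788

Formula: ∑k = n(n+1)/2
= 788×789/2
= 621732/2
= 310866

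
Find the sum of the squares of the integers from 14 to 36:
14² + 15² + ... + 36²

Use ∑_{k=1}^{n} k² = n(n+1)(2n+1)/6, then subtract the first 13 terms.
∑_{k=1}^{36} k² = 36×37×73/6 = 16206
∑_{k=1}^{13} k² = 13×14×27/6 = 819
∑_{k=14}^{36} k² = 16206 - 819 = 15387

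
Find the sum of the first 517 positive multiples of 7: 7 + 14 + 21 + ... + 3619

Factor out 7: = 7(1 + 2 + ... + 517) = 7 × n(n+1)/2
= 7 × 517×518/2
= 7 × 133903
= 937321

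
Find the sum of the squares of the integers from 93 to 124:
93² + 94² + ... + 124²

Use ∑_{k=1}^{n} k² = n(n+1)(2n+1)/6, then subtract the first 92 terms.
∑_{k=1}^{124} k² = 124×125×249/6 = 643250
∑_{k=1}^{92} k² = 92×93×185/6 = 263810
∑_{k=93}^{124} k² = 643250 - 263810 = 379440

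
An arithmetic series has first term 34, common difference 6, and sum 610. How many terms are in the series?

Using S = n/2 × [2a + (n-1)d]
610 = n/2 × [2(34) + (n-1)(6)]
610 = n/2 × [68 + 6n - 6]
1220 = n × [62 + 6n]
6n² + (62)n - 1220 = 0
Discriminant: Δ = (62)² - 4(6)(-1220) = 3844 + 29280 = 33124
√Δ = 182
n = [-(62) + √Δ] / (2·6) = (-62 + 182) / 12 = 120 / 12 = 10
(The negative root is discarded since n must be a positive integer.)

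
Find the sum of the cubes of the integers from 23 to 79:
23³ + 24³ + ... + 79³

Use ∑_{k=1}^{n} k³ = [n(n+1)/2]², then subtract the first 22 terms.
∑_{k=1}^{79} k³ = [79×80/2]² = 3160² = 9985600
∑_{k=1}^{22} k³ = [22×23/2]² = 253² = 64009
∑_{k=23}^{79} k³ = 9985600 - 64009 = 9921591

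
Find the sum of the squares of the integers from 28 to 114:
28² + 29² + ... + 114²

Use ∑_{k=1}^{n} k² = n(n+1)(2n+1)/6, then subtract the first 27 terms.
∑_{k=1}^{114} k² = 114×115×229/6 = 500365
∑_{k=1}^{27} k² = 27×28×55/6 = 6930
∑_{k=28}^{114} k² = 500365 - 6930 = 493435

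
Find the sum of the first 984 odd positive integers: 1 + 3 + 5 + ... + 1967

Sum of first n odd numbers = n²
= 984²
= 968256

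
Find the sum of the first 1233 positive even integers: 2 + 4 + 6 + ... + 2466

Sum of first n even numbers = n(n+1)
= 1233×1234
= 1521522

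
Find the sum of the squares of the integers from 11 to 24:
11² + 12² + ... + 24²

Use ∑_{k=1}^{n} k² = n(n+1)(2n+1)/6, then subtract the first 10 terms.
∑_{k=1}^{24} k² = 24×25×49/6 = 4900
∑_{k=1}^{10} k² = 10×11×21/6 = 385
∑_{k=11}^{24} k² = 4900 - 385 = 4515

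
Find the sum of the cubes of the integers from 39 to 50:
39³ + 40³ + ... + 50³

Use ∑_{k=1}^{n} k³ = [n(n+1)/2]², then subtract the first 38 terms.
∑_{k=1}^{50} k³ = [50×51/2]² = 1275² = 1625625
∑_{k=1}^{38} k³ = [38×39/2]² = 741² = 549081
∑_{k=39}^{50} k³ = 1625625 - 549081 = 1076544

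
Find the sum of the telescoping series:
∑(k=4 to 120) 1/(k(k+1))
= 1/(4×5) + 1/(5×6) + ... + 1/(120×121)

Partial fractions: 1/(k(k+1)) = 1/k - 1/(k+1)
The series telescopes:
= (1/4 - 1/5) + (1/5 - 1/6) + ... + (1/120 - 1/121)
= 1/4 - 1/121
= 117/484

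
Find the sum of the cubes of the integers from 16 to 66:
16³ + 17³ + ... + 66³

Use ∑_{k=1}^{n} k³ = [n(n+1)/2]², then subtract the first 15 terms.
∑_{k=1}^{66} k³ = [66×67/2]² = 2211² = 4888521
∑_{k=1}^{15} k³ = [15×16/2]² = 120² = 14400
∑_{k=16}^{66} k³ = 4888521 - 14400 = 4874121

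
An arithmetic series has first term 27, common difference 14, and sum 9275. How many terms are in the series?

Using S = n/2 × [2a + (n-1)d]
9275 = n/2 × [2(27) + (n-1)(14)]
9275 = n/2 × [54 + 14n - 14]
18550 = n × [40 + 14n]
14n² + (40)n - 18550 = 0
Discriminant: Δ = (40)² - 4(14)(-18550) = 1600 + 1038800 = 1040400
√Δ = 1020
n = [-(40) + √Δ] / (2·14) = (-40 + 1020) / 28 = 980 / 28 = 35
(The negative root is discarded since n must be a positive integer.)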